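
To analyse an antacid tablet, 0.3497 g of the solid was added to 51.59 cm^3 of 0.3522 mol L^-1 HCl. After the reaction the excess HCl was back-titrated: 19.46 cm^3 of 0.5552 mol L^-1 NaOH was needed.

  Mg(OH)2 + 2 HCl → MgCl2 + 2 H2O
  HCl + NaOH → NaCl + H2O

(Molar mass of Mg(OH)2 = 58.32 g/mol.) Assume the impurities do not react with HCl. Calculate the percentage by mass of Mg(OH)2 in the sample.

61.42 %

n(HCl) added = 0.05159 × 0.3522 = 0.01817 mol
n(NaOH) used in back-titration = 0.01946 × 0.5552 = 0.01080 mol
n(HCl) left over = 0.01080 mol (1:1 ratio)
n(HCl) consumed by analyte = 0.01817 − 0.01080 = 7.366 × 10^-3 mol
From the 1:2 ratio, n(Mg(OH)2) = 1/2 × 7.366 × 10^-3 = 3.683 × 10^-3 mol
mass of Mg(OH)2 = 3.683 × 10^-3 × 58.32 = 0.2148 g
% Mg(OH)2 = 0.2148 / 0.3497 × 100 = 61.42 %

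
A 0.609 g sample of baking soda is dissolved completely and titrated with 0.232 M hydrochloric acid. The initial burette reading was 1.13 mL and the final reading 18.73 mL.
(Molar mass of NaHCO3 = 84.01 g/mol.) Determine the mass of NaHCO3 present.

0.343 g

NaHCO3 + HCl → NaCl + H2O + CO2
n(HCl) = 0.0176 L × 0.232 mol/L = 4.08 × 10^-3 mol
n(NaHCO3) = 4.08 × 10^-3 mol (1:1 ratio)
mass of NaHCO3 = 4.08 × 10^-3 × 84.01 g/mol = 0.343 g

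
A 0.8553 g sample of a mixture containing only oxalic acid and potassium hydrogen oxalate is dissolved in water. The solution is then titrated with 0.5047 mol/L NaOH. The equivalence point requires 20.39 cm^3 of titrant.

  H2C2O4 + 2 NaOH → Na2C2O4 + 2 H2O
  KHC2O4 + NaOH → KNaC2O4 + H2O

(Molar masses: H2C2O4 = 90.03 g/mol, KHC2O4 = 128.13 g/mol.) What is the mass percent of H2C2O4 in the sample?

29.34 %

n(NaOH) = 0.02039 × 0.5047 = 0.01029 mol
Let x = n(H2C2O4), y = n(KHC2O4).
Titrant: 2x + 1y = 0.01029;  mass: 90.03x + 128.13y = 0.8553
Solving, x = 2.787 × 10^-3 mol, y = 4.717 × 10^-3 mol
mass of H2C2O4 = 2.787 × 10^-3 × 90.03 = 0.2509 g
% H2C2O4 = 0.2509 / 0.8553 × 100 = 29.34 %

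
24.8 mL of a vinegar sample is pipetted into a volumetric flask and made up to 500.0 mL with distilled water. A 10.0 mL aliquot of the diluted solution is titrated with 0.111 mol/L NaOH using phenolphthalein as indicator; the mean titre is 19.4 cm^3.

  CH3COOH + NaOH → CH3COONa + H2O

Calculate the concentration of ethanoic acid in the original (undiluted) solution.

n(NaOH) = 0.0194 × 0.111 = 2.15 × 10^-3 mol
n(CH3COOH) in the aliquot = 2.15 × 10^-3 mol (1:1 ratio)
[CH3COOH]_dilute = 2.15 × 10^-3 / 0.0100 = 0.215 mol/L
Dilution factor = 500.0 / 24.8 = 20.16
[CH3COOH]_stock = 0.215 × 20.16 = 4.34 mol/L

4.34 mol/L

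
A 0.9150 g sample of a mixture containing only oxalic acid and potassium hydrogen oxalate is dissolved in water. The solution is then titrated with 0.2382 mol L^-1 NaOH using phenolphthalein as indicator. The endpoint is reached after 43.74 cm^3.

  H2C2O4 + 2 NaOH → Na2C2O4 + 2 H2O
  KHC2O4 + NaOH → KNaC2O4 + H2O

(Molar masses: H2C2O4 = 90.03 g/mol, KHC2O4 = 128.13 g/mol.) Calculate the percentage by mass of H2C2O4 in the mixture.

n(NaOH) = 0.04374 × 0.2382 = 0.01042 mol
Let x = n(H2C2O4), y = n(KHC2O4).
Titrant: 2x + 1y = 0.01042;  mass: 90.03x + 128.13y = 0.9150
Solving, x = 2.526 × 10^-3 mol, y = 5.366 × 10^-3 mol
mass of H2C2O4 = 2.526 × 10^-3 × 90.03 = 0.2275 g
% H2C2O4 = 0.2275 / 0.9150 × 100 = 24.86 %

24.86 %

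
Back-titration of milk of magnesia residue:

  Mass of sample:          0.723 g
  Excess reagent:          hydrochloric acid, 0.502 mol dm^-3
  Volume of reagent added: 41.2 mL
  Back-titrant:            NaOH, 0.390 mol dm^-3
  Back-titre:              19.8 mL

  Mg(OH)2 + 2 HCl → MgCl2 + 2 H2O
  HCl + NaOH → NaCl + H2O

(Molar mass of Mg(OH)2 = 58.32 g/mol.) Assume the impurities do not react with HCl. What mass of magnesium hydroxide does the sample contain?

n(HCl) added = 0.0412 × 0.502 = 0.0207 mol
n(NaOH) used in back-titration = 0.0198 × 0.390 = 7.72 × 10^-3 mol
n(HCl) left over = 7.72 × 10^-3 mol (1:1 ratio)
n(HCl) consumed by analyte = 0.0207 − 7.72 × 10^-3 = 0.0130 mol
From the 1:2 ratio, n(Mg(OH)2) = 1/2 × 0.0130 = 6.48 × 10^-3 mol
mass of Mg(OH)2 = 6.48 × 10^-3 × 58.32 = 0.378 g

0.378 g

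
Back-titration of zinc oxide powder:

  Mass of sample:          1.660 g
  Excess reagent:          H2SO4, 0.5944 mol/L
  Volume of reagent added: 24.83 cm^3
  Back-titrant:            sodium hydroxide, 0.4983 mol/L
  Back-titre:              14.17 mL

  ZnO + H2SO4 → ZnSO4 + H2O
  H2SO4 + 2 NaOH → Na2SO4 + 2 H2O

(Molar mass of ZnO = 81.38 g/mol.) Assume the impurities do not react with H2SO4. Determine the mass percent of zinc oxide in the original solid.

n(H2SO4) added = 0.02483 × 0.5944 = 0.01476 mol
n(NaOH) used in back-titration = 0.01417 × 0.4983 = 7.061 × 10^-3 mol
From the 1:2 ratio, n(H2SO4) left over = 1/2 × 7.061 × 10^-3 = 3.530 × 10^-3 mol
n(H2SO4) consumed by analyte = 0.01476 − 3.530 × 10^-3 = 0.01123 mol
n(ZnO) = 0.01123 mol (1:1 ratio)
mass of ZnO = 0.01123 × 81.38 = 0.9138 g
% ZnO = 0.9138 / 1.660 × 100 = 55.05 %

55.05 %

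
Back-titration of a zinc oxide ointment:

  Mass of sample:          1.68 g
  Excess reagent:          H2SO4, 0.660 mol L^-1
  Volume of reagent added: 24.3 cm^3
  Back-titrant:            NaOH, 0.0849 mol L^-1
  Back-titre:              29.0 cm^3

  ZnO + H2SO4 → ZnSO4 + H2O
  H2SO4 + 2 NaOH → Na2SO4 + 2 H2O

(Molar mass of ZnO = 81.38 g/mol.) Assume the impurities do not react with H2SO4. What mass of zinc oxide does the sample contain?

1.20 g

n(H2SO4) added = 0.0243 × 0.660 = 0.0160 mol
n(NaOH) used in back-titration = 0.0290 × 0.0849 = 2.46 × 10^-3 mol
From the 1:2 ratio, n(H2SO4) left over = 1/2 × 2.46 × 10^-3 = 1.23 × 10^-3 mol
n(H2SO4) consumed by analyte = 0.0160 − 1.23 × 10^-3 = 0.0148 mol
n(ZnO) = 0.0148 mol (1:1 ratio)
mass of ZnO = 0.0148 × 81.38 = 1.20 g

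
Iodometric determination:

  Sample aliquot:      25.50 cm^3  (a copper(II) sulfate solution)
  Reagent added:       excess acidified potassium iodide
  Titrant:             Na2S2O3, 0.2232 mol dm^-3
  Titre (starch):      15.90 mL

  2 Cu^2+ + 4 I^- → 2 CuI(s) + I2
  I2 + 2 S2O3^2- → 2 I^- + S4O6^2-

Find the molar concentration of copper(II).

n(S2O3^2-) = 0.01590 × 0.2232 = 3.549 × 10^-3 mol
n(I2) = n(S2O3^2-)/2 = 1.774 × 10^-3 mol
From the 2:1 ratio, n(Cu2+) in the aliquot = 2/1 × 1.774 × 10^-3 = 3.549 × 10^-3 mol
[Cu2+] = 3.549 × 10^-3 / 0.02550 = 0.1392 mol/L

0.1392 mol/L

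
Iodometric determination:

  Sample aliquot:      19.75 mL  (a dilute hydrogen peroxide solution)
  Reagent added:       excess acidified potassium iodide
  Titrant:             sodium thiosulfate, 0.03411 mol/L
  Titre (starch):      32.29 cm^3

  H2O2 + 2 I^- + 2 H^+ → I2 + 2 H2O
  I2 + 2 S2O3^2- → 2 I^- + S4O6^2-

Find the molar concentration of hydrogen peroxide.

0.02788 mol/L

n(S2O3^2-) = 0.03229 × 0.03411 = 1.101 × 10^-3 mol
n(I2) = n(S2O3^2-)/2 = 5.507 × 10^-4 mol
n(H2O2) in the aliquot = 5.507 × 10^-4 mol (1:1 ratio)
[H2O2] = 5.507 × 10^-4 / 0.01975 = 0.02788 mol/L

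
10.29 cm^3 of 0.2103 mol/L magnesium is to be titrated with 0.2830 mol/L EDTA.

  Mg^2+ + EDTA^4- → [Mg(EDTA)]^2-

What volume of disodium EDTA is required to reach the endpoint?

7.647 mL

n(Mg2+) = 0.01029 L × 0.2103 mol/L = 2.164 × 10^-3 mol
n(EDTA) = 2.164 × 10^-3 mol (1:1 stoichiometry)
V(EDTA) = 2.164 × 10^-3 mol / 0.2830 mol/L = 0.007647 L = 7.647 mL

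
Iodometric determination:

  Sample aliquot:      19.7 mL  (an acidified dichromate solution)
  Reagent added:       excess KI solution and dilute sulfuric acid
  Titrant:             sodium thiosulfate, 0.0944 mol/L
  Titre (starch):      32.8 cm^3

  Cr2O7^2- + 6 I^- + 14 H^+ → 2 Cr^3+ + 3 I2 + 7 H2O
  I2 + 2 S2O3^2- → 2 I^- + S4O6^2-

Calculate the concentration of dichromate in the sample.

n(S2O3^2-) = 0.0328 × 0.0944 = 3.10 × 10^-3 mol
n(I2) = n(S2O3^2-)/2 = 1.55 × 10^-3 mol
From the 1:3 ratio, n(Cr2O7^2-) in the aliquot = 1/3 × 1.55 × 10^-3 = 5.16 × 10^-4 mol
[Cr2O7^2-] = 5.16 × 10^-4 / 0.0197 = 0.0262 mol/L

0.0262 mol/L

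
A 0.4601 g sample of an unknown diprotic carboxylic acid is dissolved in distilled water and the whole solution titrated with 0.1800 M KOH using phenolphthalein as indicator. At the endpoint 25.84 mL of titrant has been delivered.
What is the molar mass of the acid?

197.8 g/mol

n(KOH) = 0.02584 L × 0.1800 mol/L = 4.651 × 10^-3 mol
From the 1:2 ratio, n(H2A) = 1/2 × 4.651 × 10^-3 = 2.326 × 10^-3 mol
M = m / n = 0.4601 g / 2.326 × 10^-3 mol = 197.8 g/mol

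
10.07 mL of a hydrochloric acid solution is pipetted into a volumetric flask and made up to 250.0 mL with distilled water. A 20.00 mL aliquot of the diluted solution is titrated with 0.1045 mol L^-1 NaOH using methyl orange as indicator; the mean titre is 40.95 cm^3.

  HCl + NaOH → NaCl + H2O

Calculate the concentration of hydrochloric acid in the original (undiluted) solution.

n(NaOH) = 0.04095 × 0.1045 = 4.279 × 10^-3 mol
n(HCl) in the aliquot = 4.279 × 10^-3 mol (1:1 ratio)
[HCl]_dilute = 4.279 × 10^-3 / 0.02000 = 0.2140 mol/L
Dilution factor = 250.0 / 10.07 = 24.83
[HCl]_stock = 0.2140 × 24.83 = 5.312 mol/L

5.312 mol/L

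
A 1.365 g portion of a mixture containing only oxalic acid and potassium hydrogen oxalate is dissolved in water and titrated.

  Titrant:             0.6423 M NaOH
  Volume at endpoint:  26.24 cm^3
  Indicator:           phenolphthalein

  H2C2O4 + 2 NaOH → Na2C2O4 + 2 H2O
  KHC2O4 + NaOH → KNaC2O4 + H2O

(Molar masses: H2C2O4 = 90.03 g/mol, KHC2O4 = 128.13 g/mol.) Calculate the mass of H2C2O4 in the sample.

n(NaOH) = 0.02624 × 0.6423 = 0.01685 mol
Let x = n(H2C2O4), y = n(KHC2O4).
Titrant: 2x + 1y = 0.01685;  mass: 90.03x + 128.13y = 1.365
Solving, x = 4.780 × 10^-3 mol, y = 7.295 × 10^-3 mol
mass of H2C2O4 = 4.780 × 10^-3 × 90.03 = 0.4303 g

0.4303 g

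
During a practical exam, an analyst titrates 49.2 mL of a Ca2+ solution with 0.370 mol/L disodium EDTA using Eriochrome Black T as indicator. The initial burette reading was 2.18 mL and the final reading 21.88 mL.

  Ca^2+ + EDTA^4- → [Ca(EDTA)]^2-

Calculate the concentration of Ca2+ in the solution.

0.148 mol/L

n(EDTA) = 0.0197 L × 0.370 mol/L = 7.29 × 10^-3 mol
n(Ca2+) = 7.29 × 10^-3 mol (1:1 mole ratio)
[Ca2+] = 7.29 × 10^-3 mol / 0.0492 L = 0.148 mol/L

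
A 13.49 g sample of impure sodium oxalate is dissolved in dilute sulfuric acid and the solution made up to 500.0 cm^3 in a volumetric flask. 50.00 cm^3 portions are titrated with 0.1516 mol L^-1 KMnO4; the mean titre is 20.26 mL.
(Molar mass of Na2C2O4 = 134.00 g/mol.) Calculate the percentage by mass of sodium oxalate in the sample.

2 MnO4^- + 5 C2O4^2- + 16 H^+ → 2 Mn^2+ + 10 CO2 + 8 H2O
n(KMnO4) per titration = 0.02026 × 0.1516 = 3.071 × 10^-3 mol
From the 5:2 ratio, n(Na2C2O4) in each aliquot = 5/2 × 3.071 × 10^-3 = 7.679 × 10^-3 mol
n(Na2C2O4) in the whole flask = 7.679 × 10^-3 × 500.0/50.00 = 0.07679 mol
mass of Na2C2O4 = 0.07679 × 134.00 = 10.29 g
% Na2C2O4 = 10.29 / 13.49 × 100 = 76.27 %

76.27 %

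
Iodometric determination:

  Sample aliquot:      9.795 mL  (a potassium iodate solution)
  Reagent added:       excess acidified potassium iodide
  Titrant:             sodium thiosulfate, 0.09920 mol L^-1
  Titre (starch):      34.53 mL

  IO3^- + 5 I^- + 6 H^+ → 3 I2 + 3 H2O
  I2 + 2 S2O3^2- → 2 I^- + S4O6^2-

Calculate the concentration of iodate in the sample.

0.05828 mol/L

n(S2O3^2-) = 0.03453 × 0.09920 = 3.425 × 10^-3 mol
n(I2) = n(S2O3^2-)/2 = 1.713 × 10^-3 mol
From the 1:3 ratio, n(IO3^-) in the aliquot = 1/3 × 1.713 × 10^-3 = 5.709 × 10^-4 mol
[IO3^-] = 5.709 × 10^-4 / 0.009795 = 0.05828 mol/L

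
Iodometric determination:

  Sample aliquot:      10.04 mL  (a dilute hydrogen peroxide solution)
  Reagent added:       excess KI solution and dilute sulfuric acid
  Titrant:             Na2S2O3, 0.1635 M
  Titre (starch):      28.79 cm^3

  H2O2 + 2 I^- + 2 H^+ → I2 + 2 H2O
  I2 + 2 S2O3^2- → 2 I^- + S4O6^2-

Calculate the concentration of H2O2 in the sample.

n(S2O3^2-) = 0.02879 × 0.1635 = 4.707 × 10^-3 mol
n(I2) = n(S2O3^2-)/2 = 2.354 × 10^-3 mol
n(H2O2) in the aliquot = 2.354 × 10^-3 mol (1:1 ratio)
[H2O2] = 2.354 × 10^-3 / 0.01004 = 0.2344 mol/L

0.2344 M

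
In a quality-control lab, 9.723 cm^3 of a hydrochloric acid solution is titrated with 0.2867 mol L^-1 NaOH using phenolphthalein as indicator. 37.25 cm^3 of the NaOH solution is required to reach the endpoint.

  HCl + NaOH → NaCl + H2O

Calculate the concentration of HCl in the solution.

n(NaOH) = 0.03725 L × 0.2867 mol/L = 0.01068 mol
n(HCl) = 0.01068 mol (1:1 mole ratio)
[HCl] = 0.01068 mol / 0.009723 L = 1.098 mol/L

1.098 mol/L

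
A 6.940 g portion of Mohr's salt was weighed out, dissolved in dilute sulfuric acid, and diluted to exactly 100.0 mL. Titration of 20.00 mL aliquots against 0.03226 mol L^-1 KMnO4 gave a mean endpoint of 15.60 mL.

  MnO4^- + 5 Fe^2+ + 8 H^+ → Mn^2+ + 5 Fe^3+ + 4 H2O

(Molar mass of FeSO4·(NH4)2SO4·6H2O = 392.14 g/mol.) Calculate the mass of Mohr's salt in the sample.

n(KMnO4) per titration = 0.01560 × 0.03226 = 5.033 × 10^-4 mol
From the 5:1 ratio, n(FeSO4·(NH4)2SO4·6H2O) in each aliquot = 5/1 × 5.033 × 10^-4 = 2.516 × 10^-3 mol
n(FeSO4·(NH4)2SO4·6H2O) in the whole flask = 2.516 × 10^-3 × 100.0/20.00 = 0.01258 mol
mass of FeSO4·(NH4)2SO4·6H2O = 0.01258 × 392.14 = 4.934 g

4.934 g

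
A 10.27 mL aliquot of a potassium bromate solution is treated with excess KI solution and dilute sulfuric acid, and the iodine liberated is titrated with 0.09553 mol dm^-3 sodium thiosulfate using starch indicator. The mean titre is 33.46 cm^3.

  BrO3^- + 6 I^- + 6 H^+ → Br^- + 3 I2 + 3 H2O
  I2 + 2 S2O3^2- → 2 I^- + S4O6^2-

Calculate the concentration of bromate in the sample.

n(S2O3^2-) = 0.03346 × 0.09553 = 3.196 × 10^-3 mol
n(I2) = n(S2O3^2-)/2 = 1.598 × 10^-3 mol
From the 1:3 ratio, n(BrO3^-) in the aliquot = 1/3 × 1.598 × 10^-3 = 5.327 × 10^-4 mol
[BrO3^-] = 5.327 × 10^-4 / 0.01027 = 0.05187 mol/L

0.05187 mol/L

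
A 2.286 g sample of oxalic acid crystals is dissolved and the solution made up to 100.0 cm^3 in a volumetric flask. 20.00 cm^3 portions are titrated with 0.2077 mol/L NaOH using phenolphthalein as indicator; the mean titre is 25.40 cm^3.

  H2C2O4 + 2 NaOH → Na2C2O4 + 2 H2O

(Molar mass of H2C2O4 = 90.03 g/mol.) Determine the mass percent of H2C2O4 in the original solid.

n(NaOH) per titration = 0.02540 × 0.2077 = 5.276 × 10^-3 mol
From the 1:2 ratio, n(H2C2O4) in each aliquot = 1/2 × 5.276 × 10^-3 = 2.638 × 10^-3 mol
n(H2C2O4) in the whole flask = 2.638 × 10^-3 × 100.0/20.00 = 0.01319 mol
mass of H2C2O4 = 0.01319 × 90.03 = 1.187 g
% H2C2O4 = 1.187 / 2.286 × 100 = 51.94 %

51.94 %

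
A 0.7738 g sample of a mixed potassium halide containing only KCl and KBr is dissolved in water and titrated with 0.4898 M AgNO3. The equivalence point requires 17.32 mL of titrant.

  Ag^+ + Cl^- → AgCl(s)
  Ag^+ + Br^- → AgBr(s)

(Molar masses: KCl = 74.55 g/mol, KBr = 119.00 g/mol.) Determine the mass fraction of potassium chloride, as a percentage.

51.09 %

n(AgNO3) = 0.01732 × 0.4898 = 8.483 × 10^-3 mol
Let x = n(KCl), y = n(KBr).
Titrant: 1x + 1y = 8.483 × 10^-3;  mass: 74.55x + 119.00y = 0.7738
Solving, x = 5.303 × 10^-3 mol, y = 3.180 × 10^-3 mol
mass of KCl = 5.303 × 10^-3 × 74.55 = 0.3953 g
% KCl = 0.3953 / 0.7738 × 100 = 51.09 %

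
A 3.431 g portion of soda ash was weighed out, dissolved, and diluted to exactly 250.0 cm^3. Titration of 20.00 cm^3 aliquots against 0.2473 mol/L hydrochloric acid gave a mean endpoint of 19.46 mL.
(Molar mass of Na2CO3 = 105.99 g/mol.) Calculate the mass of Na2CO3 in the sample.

3.188 g

Na2CO3 + 2 HCl → 2 NaCl + H2O + CO2
n(HCl) per titration = 0.01946 × 0.2473 = 4.812 × 10^-3 mol
From the 1:2 ratio, n(Na2CO3) in each aliquot = 1/2 × 4.812 × 10^-3 = 2.406 × 10^-3 mol
n(Na2CO3) in the whole flask = 2.406 × 10^-3 × 250.0/20.00 = 0.03008 mol
mass of Na2CO3 = 0.03008 × 105.99 = 3.188 g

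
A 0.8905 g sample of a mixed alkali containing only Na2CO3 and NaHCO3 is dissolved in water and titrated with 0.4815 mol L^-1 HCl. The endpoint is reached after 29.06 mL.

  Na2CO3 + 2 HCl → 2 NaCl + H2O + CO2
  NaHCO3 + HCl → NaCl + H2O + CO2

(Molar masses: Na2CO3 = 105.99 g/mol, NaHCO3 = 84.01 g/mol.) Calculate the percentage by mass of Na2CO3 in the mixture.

54.69 %

n(HCl) = 0.02906 × 0.4815 = 0.01399 mol
Let x = n(Na2CO3), y = n(NaHCO3).
Titrant: 2x + 1y = 0.01399;  mass: 105.99x + 84.01y = 0.8905
Solving, x = 4.595 × 10^-3 mol, y = 4.803 × 10^-3 mol
mass of Na2CO3 = 4.595 × 10^-3 × 105.99 = 0.4870 g
% Na2CO3 = 0.4870 / 0.8905 × 100 = 54.69 %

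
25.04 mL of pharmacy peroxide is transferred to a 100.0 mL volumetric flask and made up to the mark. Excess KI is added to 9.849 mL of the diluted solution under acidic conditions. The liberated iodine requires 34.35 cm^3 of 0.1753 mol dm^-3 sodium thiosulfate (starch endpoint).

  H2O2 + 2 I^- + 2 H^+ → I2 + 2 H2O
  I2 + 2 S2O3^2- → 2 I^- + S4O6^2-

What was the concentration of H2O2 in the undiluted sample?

n(S2O3^2-) = 0.03435 × 0.1753 = 6.022 × 10^-3 mol
n(I2) = n(S2O3^2-)/2 = 3.011 × 10^-3 mol
n(H2O2) in the aliquot = 3.011 × 10^-3 mol (1:1 ratio)
[H2O2]_dilute = 3.011 × 10^-3 / 0.009849 = 0.3057 mol/L
[H2O2]_original = 0.3057 × 100.0/25.04 = 1.221 mol/L

1.221 mol/L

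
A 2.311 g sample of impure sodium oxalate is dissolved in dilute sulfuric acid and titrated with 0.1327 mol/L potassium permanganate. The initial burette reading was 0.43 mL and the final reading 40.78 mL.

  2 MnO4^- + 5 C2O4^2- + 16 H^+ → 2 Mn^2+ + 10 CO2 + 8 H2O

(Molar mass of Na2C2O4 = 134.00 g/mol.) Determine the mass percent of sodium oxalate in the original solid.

n(KMnO4) = 0.04035 L × 0.1327 mol/L = 5.354 × 10^-3 mol
From the 5:2 ratio, n(Na2C2O4) = 5/2 × 5.354 × 10^-3 = 0.01339 mol
mass of Na2C2O4 = 0.01339 × 134.00 g/mol = 1.794 g
% Na2C2O4 = 1.794 / 2.311 × 100 = 77.62 %

77.62 %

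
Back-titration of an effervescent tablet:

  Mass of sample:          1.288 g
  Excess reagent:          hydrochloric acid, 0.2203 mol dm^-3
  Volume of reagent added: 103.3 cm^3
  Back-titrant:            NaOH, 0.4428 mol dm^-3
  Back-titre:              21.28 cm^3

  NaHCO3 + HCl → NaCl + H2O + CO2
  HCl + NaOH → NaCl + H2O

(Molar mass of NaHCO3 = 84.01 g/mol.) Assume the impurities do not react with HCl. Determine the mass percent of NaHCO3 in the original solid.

86.97 %

n(HCl) added = 0.1033 × 0.2203 = 0.02276 mol
n(NaOH) used in back-titration = 0.02128 × 0.4428 = 9.423 × 10^-3 mol
n(HCl) left over = 9.423 × 10^-3 mol (1:1 ratio)
n(HCl) consumed by analyte = 0.02276 − 9.423 × 10^-3 = 0.01333 mol
n(NaHCO3) = 0.01333 mol (1:1 ratio)
mass of NaHCO3 = 0.01333 × 84.01 = 1.120 g
% NaHCO3 = 1.120 / 1.288 × 100 = 86.97 %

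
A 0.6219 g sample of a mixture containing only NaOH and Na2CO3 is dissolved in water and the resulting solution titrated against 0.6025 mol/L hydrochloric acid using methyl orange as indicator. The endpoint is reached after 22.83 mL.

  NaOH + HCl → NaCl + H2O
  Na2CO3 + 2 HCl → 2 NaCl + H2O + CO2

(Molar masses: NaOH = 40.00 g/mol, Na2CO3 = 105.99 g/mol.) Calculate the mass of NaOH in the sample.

n(HCl) = 0.02283 × 0.6025 = 0.01376 mol
Let x = n(NaOH), y = n(Na2CO3).
Titrant: 1x + 2y = 0.01376;  mass: 40.00x + 105.99y = 0.6219
Solving, x = 8.238 × 10^-3 mol, y = 2.759 × 10^-3 mol
mass of NaOH = 8.238 × 10^-3 × 40.00 = 0.3295 g

0.3295 g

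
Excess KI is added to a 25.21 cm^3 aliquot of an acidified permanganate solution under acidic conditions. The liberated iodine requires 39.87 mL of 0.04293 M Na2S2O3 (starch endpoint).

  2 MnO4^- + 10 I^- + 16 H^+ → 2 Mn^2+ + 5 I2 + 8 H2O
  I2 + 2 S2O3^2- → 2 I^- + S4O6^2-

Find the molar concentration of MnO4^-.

n(S2O3^2-) = 0.03987 × 0.04293 = 1.712 × 10^-3 mol
n(I2) = n(S2O3^2-)/2 = 8.558 × 10^-4 mol
From the 2:5 ratio, n(MnO4^-) in the aliquot = 2/5 × 8.558 × 10^-4 = 3.423 × 10^-4 mol
[MnO4^-] = 3.423 × 10^-4 / 0.02521 = 0.01358 mol/L

0.01358 M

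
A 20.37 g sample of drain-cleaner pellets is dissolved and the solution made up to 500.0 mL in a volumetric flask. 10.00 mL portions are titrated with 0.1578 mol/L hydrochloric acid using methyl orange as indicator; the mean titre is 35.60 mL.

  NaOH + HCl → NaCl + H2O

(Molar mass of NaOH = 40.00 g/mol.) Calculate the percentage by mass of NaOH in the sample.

n(HCl) per titration = 0.03560 × 0.1578 = 5.618 × 10^-3 mol
n(NaOH) in each aliquot = 5.618 × 10^-3 mol (1:1 ratio)
n(NaOH) in the whole flask = 5.618 × 10^-3 × 500.0/10.00 = 0.2809 mol
mass of NaOH = 0.2809 × 40.00 = 11.24 g
% NaOH = 11.24 / 20.37 × 100 = 55.16 %

55.16 %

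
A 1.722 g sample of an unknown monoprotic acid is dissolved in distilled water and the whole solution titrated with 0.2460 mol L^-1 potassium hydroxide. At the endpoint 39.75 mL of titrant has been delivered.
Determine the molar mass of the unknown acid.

176.1 g/mol

n(KOH) = 0.03975 L × 0.2460 mol/L = 9.778 × 10^-3 mol
n(HA) = 9.778 × 10^-3 mol (1:1 ratio)
M = m / n = 1.722 g / 9.778 × 10^-3 mol = 176.1 g/mol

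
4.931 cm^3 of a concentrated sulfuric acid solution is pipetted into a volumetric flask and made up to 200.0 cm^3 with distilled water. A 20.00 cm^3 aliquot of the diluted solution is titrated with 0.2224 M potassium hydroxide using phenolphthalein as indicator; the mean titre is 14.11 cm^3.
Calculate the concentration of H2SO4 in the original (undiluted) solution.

3.182 M

H2SO4 + 2 KOH → K2SO4 + 2 H2O
n(KOH) = 0.01411 × 0.2224 = 3.138 × 10^-3 mol
From the 1:2 ratio, n(H2SO4) in the aliquot = 1/2 × 3.138 × 10^-3 = 1.569 × 10^-3 mol
[H2SO4]_dilute = 1.569 × 10^-3 / 0.02000 = 0.07845 mol/L
Dilution factor = 200.0 / 4.931 = 40.56
[H2SO4]_stock = 0.07845 × 40.56 = 3.182 mol/L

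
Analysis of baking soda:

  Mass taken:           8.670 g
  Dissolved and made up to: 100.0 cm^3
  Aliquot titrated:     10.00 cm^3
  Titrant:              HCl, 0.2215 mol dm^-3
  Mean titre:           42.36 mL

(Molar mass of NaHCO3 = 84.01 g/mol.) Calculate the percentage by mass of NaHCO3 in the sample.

NaHCO3 + HCl → NaCl + H2O + CO2
n(HCl) per titration = 0.04236 × 0.2215 = 9.383 × 10^-3 mol
n(NaHCO3) in each aliquot = 9.383 × 10^-3 mol (1:1 ratio)
n(NaHCO3) in the whole flask = 9.383 × 10^-3 × 100.0/10.00 = 0.09383 mol
mass of NaHCO3 = 0.09383 × 84.01 = 7.882 g
% NaHCO3 = 7.882 / 8.670 × 100 = 90.92 %

90.92 %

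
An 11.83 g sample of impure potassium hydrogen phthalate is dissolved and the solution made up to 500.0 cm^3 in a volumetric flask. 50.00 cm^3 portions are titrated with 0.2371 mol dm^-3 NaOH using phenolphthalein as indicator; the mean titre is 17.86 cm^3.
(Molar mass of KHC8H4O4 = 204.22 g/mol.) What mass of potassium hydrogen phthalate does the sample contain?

KHC8H4O4 + NaOH → KNaC8H4O4 + H2O
n(NaOH) per titration = 0.01786 × 0.2371 = 4.235 × 10^-3 mol
n(KHC8H4O4) in each aliquot = 4.235 × 10^-3 mol (1:1 ratio)
n(KHC8H4O4) in the whole flask = 4.235 × 10^-3 × 500.0/50.00 = 0.04235 mol
mass of KHC8H4O4 = 0.04235 × 204.22 = 8.648 g

8.648 g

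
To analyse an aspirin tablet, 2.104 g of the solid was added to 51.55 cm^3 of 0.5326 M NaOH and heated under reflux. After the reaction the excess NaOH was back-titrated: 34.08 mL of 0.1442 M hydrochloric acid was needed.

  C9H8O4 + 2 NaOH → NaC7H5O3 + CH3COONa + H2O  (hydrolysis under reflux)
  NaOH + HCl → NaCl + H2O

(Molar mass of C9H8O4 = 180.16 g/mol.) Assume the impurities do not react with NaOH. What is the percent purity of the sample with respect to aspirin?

96.51 %

n(NaOH) added = 0.05155 × 0.5326 = 0.02746 mol
n(HCl) used in back-titration = 0.03408 × 0.1442 = 4.914 × 10^-3 mol
n(NaOH) left over = 4.914 × 10^-3 mol (1:1 ratio)
n(NaOH) consumed by analyte = 0.02746 − 4.914 × 10^-3 = 0.02254 mol
From the 1:2 ratio, n(C9H8O4) = 1/2 × 0.02254 = 0.01127 mol
mass of C9H8O4 = 0.01127 × 180.16 = 2.031 g
% C9H8O4 = 2.031 / 2.104 × 100 = 96.51 %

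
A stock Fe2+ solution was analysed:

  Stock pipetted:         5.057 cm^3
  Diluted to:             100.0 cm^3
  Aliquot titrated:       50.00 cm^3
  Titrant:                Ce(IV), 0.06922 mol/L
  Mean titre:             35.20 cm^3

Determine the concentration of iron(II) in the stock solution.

0.9636 mol/L

Ce^4+ + Fe^2+ → Ce^3+ + Fe^3+
n(Ce4+) = 0.03520 × 0.06922 = 2.437 × 10^-3 mol
n(Fe2+) in the aliquot = 2.437 × 10^-3 mol (1:1 ratio)
[Fe2+]_dilute = 2.437 × 10^-3 / 0.05000 = 0.04873 mol/L
Dilution factor = 100.0 / 5.057 = 19.77
[Fe2+]_stock = 0.04873 × 19.77 = 0.9636 mol/L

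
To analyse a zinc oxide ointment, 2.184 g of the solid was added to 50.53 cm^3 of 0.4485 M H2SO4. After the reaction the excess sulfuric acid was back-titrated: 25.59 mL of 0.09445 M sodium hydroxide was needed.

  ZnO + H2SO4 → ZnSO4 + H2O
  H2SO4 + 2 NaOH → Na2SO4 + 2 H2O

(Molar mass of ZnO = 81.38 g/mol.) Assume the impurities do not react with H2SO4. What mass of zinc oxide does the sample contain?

n(H2SO4) added = 0.05053 × 0.4485 = 0.02266 mol
n(NaOH) used in back-titration = 0.02559 × 0.09445 = 2.417 × 10^-3 mol
From the 1:2 ratio, n(H2SO4) left over = 1/2 × 2.417 × 10^-3 = 1.208 × 10^-3 mol
n(H2SO4) consumed by analyte = 0.02266 − 1.208 × 10^-3 = 0.02145 mol
n(ZnO) = 0.02145 mol (1:1 ratio)
mass of ZnO = 0.02145 × 81.38 = 1.746 g

1.746 g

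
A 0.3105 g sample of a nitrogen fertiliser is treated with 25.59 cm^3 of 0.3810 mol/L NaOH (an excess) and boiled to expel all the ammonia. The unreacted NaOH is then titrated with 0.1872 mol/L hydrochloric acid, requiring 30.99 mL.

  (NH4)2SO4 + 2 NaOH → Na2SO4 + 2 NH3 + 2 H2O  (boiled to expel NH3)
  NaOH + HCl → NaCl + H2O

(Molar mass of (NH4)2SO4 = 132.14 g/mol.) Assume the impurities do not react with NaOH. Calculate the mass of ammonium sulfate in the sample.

0.2609 g

n(NaOH) added = 0.02559 × 0.3810 = 9.750 × 10^-3 mol
n(HCl) used in back-titration = 0.03099 × 0.1872 = 5.801 × 10^-3 mol
n(NaOH) left over = 5.801 × 10^-3 mol (1:1 ratio)
n(NaOH) consumed by analyte = 9.750 × 10^-3 − 5.801 × 10^-3 = 3.948 × 10^-3 mol
From the 1:2 ratio, n((NH4)2SO4) = 1/2 × 3.948 × 10^-3 = 1.974 × 10^-3 mol
mass of (NH4)2SO4 = 1.974 × 10^-3 × 132.14 = 0.2609 g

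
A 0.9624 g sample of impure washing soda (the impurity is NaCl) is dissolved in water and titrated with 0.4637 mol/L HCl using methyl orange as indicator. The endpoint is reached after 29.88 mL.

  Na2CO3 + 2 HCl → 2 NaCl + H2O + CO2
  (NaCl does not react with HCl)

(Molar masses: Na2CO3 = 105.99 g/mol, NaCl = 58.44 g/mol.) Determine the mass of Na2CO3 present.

0.7343 g

n(HCl) = 0.02988 × 0.4637 = 0.01386 mol
Let x = n(Na2CO3), y = n(NaCl).
Titrant: 2x = 0.01386;  mass: 105.99x + 58.44y = 0.9624
Solving, x = 6.928 × 10^-3 mol, y = 3.904 × 10^-3 mol
mass of Na2CO3 = 6.928 × 10^-3 × 105.99 = 0.7343 g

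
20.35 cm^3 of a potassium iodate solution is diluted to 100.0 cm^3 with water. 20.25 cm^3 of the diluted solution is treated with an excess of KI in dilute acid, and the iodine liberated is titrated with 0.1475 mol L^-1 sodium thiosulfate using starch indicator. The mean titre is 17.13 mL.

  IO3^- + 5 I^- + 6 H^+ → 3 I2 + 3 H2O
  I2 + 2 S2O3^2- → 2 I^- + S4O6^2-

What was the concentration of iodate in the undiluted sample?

n(S2O3^2-) = 0.01713 × 0.1475 = 2.527 × 10^-3 mol
n(I2) = n(S2O3^2-)/2 = 1.263 × 10^-3 mol
From the 1:3 ratio, n(IO3^-) in the aliquot = 1/3 × 1.263 × 10^-3 = 4.211 × 10^-4 mol
[IO3^-]_dilute = 4.211 × 10^-4 / 0.02025 = 0.02080 mol/L
[IO3^-]_original = 0.02080 × 100.0/20.35 = 0.1022 mol/L

0.1022 mol/L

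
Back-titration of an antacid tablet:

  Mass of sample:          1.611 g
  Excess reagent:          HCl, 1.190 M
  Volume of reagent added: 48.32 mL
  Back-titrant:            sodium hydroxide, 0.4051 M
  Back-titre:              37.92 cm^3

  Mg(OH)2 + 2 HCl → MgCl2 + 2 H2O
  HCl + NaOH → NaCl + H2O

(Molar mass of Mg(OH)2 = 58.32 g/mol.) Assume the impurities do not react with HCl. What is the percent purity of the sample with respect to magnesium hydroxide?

76.27 %

n(HCl) added = 0.04832 × 1.190 = 0.05750 mol
n(NaOH) used in back-titration = 0.03792 × 0.4051 = 0.01536 mol
n(HCl) left over = 0.01536 mol (1:1 ratio)
n(HCl) consumed by analyte = 0.05750 − 0.01536 = 0.04214 mol
From the 1:2 ratio, n(Mg(OH)2) = 1/2 × 0.04214 = 0.02107 mol
mass of Mg(OH)2 = 0.02107 × 58.32 = 1.229 g
% Mg(OH)2 = 1.229 / 1.611 × 100 = 76.27 %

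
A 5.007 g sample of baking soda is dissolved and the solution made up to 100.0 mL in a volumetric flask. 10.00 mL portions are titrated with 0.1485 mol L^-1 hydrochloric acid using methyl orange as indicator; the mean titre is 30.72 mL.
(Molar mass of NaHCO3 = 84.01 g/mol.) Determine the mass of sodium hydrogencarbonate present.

NaHCO3 + HCl → NaCl + H2O + CO2
n(HCl) per titration = 0.03072 × 0.1485 = 4.562 × 10^-3 mol
n(NaHCO3) in each aliquot = 4.562 × 10^-3 mol (1:1 ratio)
n(NaHCO3) in the whole flask = 4.562 × 10^-3 × 100.0/10.00 = 0.04562 mol
mass of NaHCO3 = 0.04562 × 84.01 = 3.832 g

3.832 g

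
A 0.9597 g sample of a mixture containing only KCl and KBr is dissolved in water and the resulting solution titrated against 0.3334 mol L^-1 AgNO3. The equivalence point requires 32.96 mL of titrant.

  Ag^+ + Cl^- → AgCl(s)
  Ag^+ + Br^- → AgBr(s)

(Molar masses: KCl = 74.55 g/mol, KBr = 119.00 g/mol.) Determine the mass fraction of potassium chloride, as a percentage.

n(AgNO3) = 0.03296 × 0.3334 = 0.01099 mol
Let x = n(KCl), y = n(KBr).
Titrant: 1x + 1y = 0.01099;  mass: 74.55x + 119.00y = 0.9597
Solving, x = 7.828 × 10^-3 mol, y = 3.160 × 10^-3 mol
mass of KCl = 7.828 × 10^-3 × 74.55 = 0.5836 g
% KCl = 0.5836 / 0.9597 × 100 = 60.81 %

60.81 %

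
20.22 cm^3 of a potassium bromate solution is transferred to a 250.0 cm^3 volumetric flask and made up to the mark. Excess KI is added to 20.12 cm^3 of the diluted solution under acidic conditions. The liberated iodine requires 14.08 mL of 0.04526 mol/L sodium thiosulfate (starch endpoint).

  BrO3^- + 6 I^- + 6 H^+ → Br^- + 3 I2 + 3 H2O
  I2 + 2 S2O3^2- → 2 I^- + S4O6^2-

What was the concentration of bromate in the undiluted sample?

0.06527 mol/L

n(S2O3^2-) = 0.01408 × 0.04526 = 6.373 × 10^-4 mol
n(I2) = n(S2O3^2-)/2 = 3.186 × 10^-4 mol
From the 1:3 ratio, n(BrO3^-) in the aliquot = 1/3 × 3.186 × 10^-4 = 1.062 × 10^-4 mol
[BrO3^-]_dilute = 1.062 × 10^-4 / 0.02012 = 0.005279 mol/L
[BrO3^-]_original = 0.005279 × 250.0/20.22 = 0.06527 mol/L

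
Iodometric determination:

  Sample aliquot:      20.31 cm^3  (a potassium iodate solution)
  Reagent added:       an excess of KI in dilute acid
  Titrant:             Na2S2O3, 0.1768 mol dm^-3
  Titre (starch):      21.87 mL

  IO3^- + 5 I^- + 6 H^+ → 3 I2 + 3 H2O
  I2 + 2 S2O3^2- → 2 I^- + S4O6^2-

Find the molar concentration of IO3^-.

n(S2O3^2-) = 0.02187 × 0.1768 = 3.867 × 10^-3 mol
n(I2) = n(S2O3^2-)/2 = 1.933 × 10^-3 mol
From the 1:3 ratio, n(IO3^-) in the aliquot = 1/3 × 1.933 × 10^-3 = 6.444 × 10^-4 mol
[IO3^-] = 6.444 × 10^-4 / 0.02031 = 0.03173 mol/L

0.03173 mol/L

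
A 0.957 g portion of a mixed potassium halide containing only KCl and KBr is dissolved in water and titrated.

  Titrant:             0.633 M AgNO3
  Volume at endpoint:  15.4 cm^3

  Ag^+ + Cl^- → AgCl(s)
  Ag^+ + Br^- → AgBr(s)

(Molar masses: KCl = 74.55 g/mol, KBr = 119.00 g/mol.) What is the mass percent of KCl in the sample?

35.6 %

n(AgNO3) = 0.0154 × 0.633 = 9.75 × 10^-3 mol
Let x = n(KCl), y = n(KBr).
Titrant: 1x + 1y = 9.75 × 10^-3;  mass: 74.55x + 119.00y = 0.957
Solving, x = 4.57 × 10^-3 mol, y = 5.18 × 10^-3 mol
mass of KCl = 4.57 × 10^-3 × 74.55 = 0.341 g
% KCl = 0.341 / 0.957 × 100 = 35.6 %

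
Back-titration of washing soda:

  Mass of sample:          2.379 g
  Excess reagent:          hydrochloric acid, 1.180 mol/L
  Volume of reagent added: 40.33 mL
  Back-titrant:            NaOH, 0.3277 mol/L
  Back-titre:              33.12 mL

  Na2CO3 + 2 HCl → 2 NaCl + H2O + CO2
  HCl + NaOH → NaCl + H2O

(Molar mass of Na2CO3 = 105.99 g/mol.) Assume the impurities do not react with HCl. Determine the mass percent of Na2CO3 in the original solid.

81.83 %

n(HCl) added = 0.04033 × 1.180 = 0.04759 mol
n(NaOH) used in back-titration = 0.03312 × 0.3277 = 0.01085 mol
n(HCl) left over = 0.01085 mol (1:1 ratio)
n(HCl) consumed by analyte = 0.04759 − 0.01085 = 0.03674 mol
From the 1:2 ratio, n(Na2CO3) = 1/2 × 0.03674 = 0.01837 mol
mass of Na2CO3 = 0.01837 × 105.99 = 1.947 g
% Na2CO3 = 1.947 / 2.379 × 100 = 81.83 %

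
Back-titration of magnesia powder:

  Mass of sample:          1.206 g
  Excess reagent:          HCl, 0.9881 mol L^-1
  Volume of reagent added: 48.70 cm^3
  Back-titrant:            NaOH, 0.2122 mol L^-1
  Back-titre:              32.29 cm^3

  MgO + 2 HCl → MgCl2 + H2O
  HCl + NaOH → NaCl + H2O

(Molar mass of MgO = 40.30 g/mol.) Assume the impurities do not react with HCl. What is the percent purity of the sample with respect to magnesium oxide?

68.95 %

n(HCl) added = 0.04870 × 0.9881 = 0.04812 mol
n(NaOH) used in back-titration = 0.03229 × 0.2122 = 6.852 × 10^-3 mol
n(HCl) left over = 6.852 × 10^-3 mol (1:1 ratio)
n(HCl) consumed by analyte = 0.04812 − 6.852 × 10^-3 = 0.04127 mol
From the 1:2 ratio, n(MgO) = 1/2 × 0.04127 = 0.02063 mol
mass of MgO = 0.02063 × 40.30 = 0.8316 g
% MgO = 0.8316 / 1.206 × 100 = 68.95 %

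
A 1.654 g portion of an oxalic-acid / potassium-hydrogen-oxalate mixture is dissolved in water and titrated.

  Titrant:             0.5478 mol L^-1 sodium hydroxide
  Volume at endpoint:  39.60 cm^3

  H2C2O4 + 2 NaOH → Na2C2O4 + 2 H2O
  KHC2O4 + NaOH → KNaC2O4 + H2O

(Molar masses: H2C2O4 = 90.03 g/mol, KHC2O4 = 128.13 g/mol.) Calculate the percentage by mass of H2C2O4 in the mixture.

n(NaOH) = 0.03960 × 0.5478 = 0.02169 mol
Let x = n(H2C2O4), y = n(KHC2O4).
Titrant: 2x + 1y = 0.02169;  mass: 90.03x + 128.13y = 1.654
Solving, x = 6.771 × 10^-3 mol, y = 8.151 × 10^-3 mol
mass of H2C2O4 = 6.771 × 10^-3 × 90.03 = 0.6096 g
% H2C2O4 = 0.6096 / 1.654 × 100 = 36.85 %

36.85 %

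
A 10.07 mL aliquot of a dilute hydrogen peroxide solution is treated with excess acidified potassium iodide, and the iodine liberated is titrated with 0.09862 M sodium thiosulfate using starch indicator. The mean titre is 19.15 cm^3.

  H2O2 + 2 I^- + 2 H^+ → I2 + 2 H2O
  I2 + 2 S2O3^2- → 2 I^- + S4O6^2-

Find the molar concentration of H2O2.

0.09377 M

n(S2O3^2-) = 0.01915 × 0.09862 = 1.889 × 10^-3 mol
n(I2) = n(S2O3^2-)/2 = 9.443 × 10^-4 mol
n(H2O2) in the aliquot = 9.443 × 10^-4 mol (1:1 ratio)
[H2O2] = 9.443 × 10^-4 / 0.01007 = 0.09377 mol/L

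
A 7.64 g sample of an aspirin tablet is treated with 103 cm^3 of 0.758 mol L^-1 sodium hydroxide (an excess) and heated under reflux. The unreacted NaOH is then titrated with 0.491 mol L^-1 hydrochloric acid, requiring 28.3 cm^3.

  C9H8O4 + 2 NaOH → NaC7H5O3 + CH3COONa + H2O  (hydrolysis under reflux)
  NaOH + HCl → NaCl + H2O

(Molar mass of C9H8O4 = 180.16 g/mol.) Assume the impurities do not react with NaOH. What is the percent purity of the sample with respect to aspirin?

n(NaOH) added = 0.103 × 0.758 = 0.0781 mol
n(HCl) used in back-titration = 0.0283 × 0.491 = 0.0139 mol
n(NaOH) left over = 0.0139 mol (1:1 ratio)
n(NaOH) consumed by analyte = 0.0781 − 0.0139 = 0.0642 mol
From the 1:2 ratio, n(C9H8O4) = 1/2 × 0.0642 = 0.0321 mol
mass of C9H8O4 = 0.0321 × 180.16 = 5.78 g
% C9H8O4 = 5.78 / 7.64 × 100 = 75.7 %

75.7 %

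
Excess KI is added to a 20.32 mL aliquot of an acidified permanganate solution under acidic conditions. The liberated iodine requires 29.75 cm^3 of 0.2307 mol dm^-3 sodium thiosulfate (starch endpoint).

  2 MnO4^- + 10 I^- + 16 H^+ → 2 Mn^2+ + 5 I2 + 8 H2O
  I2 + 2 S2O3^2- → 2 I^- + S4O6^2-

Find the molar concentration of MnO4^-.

n(S2O3^2-) = 0.02975 × 0.2307 = 6.863 × 10^-3 mol
n(I2) = n(S2O3^2-)/2 = 3.432 × 10^-3 mol
From the 2:5 ratio, n(MnO4^-) in the aliquot = 2/5 × 3.432 × 10^-3 = 1.373 × 10^-3 mol
[MnO4^-] = 1.373 × 10^-3 / 0.02032 = 0.06755 mol/L

0.06755 mol/L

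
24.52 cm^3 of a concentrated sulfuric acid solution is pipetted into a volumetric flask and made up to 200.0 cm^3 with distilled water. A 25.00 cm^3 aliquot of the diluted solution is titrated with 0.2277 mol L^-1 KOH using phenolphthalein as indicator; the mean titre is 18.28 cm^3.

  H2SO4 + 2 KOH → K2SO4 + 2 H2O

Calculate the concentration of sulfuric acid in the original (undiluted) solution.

0.6790 mol/L

n(KOH) = 0.01828 × 0.2277 = 4.162 × 10^-3 mol
From the 1:2 ratio, n(H2SO4) in the aliquot = 1/2 × 4.162 × 10^-3 = 2.081 × 10^-3 mol
[H2SO4]_dilute = 2.081 × 10^-3 / 0.02500 = 0.08325 mol/L
Dilution factor = 200.0 / 24.52 = 8.157
[H2SO4]_stock = 0.08325 × 8.157 = 0.6790 mol/L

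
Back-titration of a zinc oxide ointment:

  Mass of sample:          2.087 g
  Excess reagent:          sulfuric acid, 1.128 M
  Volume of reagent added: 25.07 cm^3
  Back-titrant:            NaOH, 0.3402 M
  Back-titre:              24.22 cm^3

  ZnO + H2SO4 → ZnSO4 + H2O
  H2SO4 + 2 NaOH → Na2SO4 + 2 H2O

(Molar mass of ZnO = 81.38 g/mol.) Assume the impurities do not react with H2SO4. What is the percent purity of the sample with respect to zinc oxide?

94.21 %

n(H2SO4) added = 0.02507 × 1.128 = 0.02828 mol
n(NaOH) used in back-titration = 0.02422 × 0.3402 = 8.240 × 10^-3 mol
From the 1:2 ratio, n(H2SO4) left over = 1/2 × 8.240 × 10^-3 = 4.120 × 10^-3 mol
n(H2SO4) consumed by analyte = 0.02828 − 4.120 × 10^-3 = 0.02416 mol
n(ZnO) = 0.02416 mol (1:1 ratio)
mass of ZnO = 0.02416 × 81.38 = 1.966 g
% ZnO = 1.966 / 2.087 × 100 = 94.21 %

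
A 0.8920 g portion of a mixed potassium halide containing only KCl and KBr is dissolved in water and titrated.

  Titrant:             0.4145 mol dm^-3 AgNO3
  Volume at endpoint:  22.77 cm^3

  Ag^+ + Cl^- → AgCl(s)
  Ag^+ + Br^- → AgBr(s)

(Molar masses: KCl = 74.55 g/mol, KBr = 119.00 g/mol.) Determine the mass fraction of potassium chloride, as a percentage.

n(AgNO3) = 0.02277 × 0.4145 = 9.438 × 10^-3 mol
Let x = n(KCl), y = n(KBr).
Titrant: 1x + 1y = 9.438 × 10^-3;  mass: 74.55x + 119.00y = 0.8920
Solving, x = 5.200 × 10^-3 mol, y = 4.238 × 10^-3 mol
mass of KCl = 5.200 × 10^-3 × 74.55 = 0.3877 g
% KCl = 0.3877 / 0.8920 × 100 = 43.46 %

43.46 %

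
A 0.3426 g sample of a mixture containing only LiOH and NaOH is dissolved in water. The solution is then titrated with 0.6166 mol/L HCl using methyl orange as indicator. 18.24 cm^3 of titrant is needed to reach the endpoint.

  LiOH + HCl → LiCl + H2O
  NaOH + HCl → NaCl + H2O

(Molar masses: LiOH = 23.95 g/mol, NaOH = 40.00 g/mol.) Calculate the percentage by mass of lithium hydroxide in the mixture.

n(HCl) = 0.01824 × 0.6166 = 0.01125 mol
Let x = n(LiOH), y = n(NaOH).
Titrant: 1x + 1y = 0.01125;  mass: 23.95x + 40.00y = 0.3426
Solving, x = 6.684 × 10^-3 mol, y = 4.563 × 10^-3 mol
mass of LiOH = 6.684 × 10^-3 × 23.95 = 0.1601 g
% LiOH = 0.1601 / 0.3426 × 100 = 46.72 %

46.72 %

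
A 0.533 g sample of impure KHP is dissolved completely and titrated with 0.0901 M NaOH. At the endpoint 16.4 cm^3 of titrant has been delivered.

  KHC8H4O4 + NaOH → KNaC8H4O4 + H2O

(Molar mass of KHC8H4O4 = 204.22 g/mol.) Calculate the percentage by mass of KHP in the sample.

n(NaOH) = 0.0164 L × 0.0901 mol/L = 1.48 × 10^-3 mol
n(KHC8H4O4) = 1.48 × 10^-3 mol (1:1 ratio)
mass of KHC8H4O4 = 1.48 × 10^-3 × 204.22 g/mol = 0.302 g
% KHC8H4O4 = 0.302 / 0.533 × 100 = 56.6 %

56.6 %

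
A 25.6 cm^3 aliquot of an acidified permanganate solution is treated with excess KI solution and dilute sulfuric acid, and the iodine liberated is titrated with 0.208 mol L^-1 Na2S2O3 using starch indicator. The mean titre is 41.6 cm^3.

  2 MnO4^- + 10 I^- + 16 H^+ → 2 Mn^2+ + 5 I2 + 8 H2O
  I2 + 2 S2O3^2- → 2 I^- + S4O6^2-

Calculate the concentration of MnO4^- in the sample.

n(S2O3^2-) = 0.0416 × 0.208 = 8.65 × 10^-3 mol
n(I2) = n(S2O3^2-)/2 = 4.33 × 10^-3 mol
From the 2:5 ratio, n(MnO4^-) in the aliquot = 2/5 × 4.33 × 10^-3 = 1.73 × 10^-3 mol
[MnO4^-] = 1.73 × 10^-3 / 0.0256 = 0.0676 mol/L

0.0676 mol/L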